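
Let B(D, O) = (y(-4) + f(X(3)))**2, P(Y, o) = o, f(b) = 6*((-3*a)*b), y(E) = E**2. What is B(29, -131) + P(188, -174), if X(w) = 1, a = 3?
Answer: 1270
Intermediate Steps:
f(b) = -54*b (f(b) = 6*((-3*3)*b) = 6*(-9*b) = -54*b)
B(D, O) = 1444 (B(D, O) = ((-4)**2 - 54*1)**2 = (16 - 54)**2 = (-38)**2 = 1444)
B(29, -131) + P(188, -174) = 1444 - 174 = 1270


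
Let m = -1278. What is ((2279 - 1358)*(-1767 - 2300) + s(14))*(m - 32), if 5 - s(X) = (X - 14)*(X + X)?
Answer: 4906869620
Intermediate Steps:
s(X) = 5 - 2*X*(-14 + X) (s(X) = 5 - (X - 14)*(X + X) = 5 - (-14 + X)*2*X = 5 - 2*X*(-14 + X))
((2279 - 1358)*(-1767 - 2300) + s(14))*(m - 32) = ((2279 - 1358)*(-1767 - 2300) + (5 - 2*14² + 28*14))*(-1278 - 32) = (921*(-4067) + (5 - 2*196 + 392))*(-1310) = (-3745707 + (5 - 392 + 392))*(-1310) = (-3745707 + 5)*(-1310) = -3745702*(-1310) = 4906869620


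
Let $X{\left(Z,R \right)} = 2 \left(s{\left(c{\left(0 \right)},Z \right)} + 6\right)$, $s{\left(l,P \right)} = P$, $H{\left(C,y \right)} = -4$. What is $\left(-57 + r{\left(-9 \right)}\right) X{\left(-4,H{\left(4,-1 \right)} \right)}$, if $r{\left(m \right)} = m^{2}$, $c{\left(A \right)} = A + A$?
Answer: $96$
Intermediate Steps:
$c{\left(A \right)} = 2 A$
$X{\left(Z,R \right)} = 12 + 2 Z$ ($X{\left(Z,R \right)} = 2 \left(Z + 6\right) = 2 \left(6 + Z\right) = 12 + 2 Z$)
$\left(-57 + r{\left(-9 \right)}\right) X{\left(-4,H{\left(4,-1 \right)} \right)} = \left(-57 + \left(-9\right)^{2}\right) \left(12 + 2 \left(-4\right)\right) = \left(-57 + 81\right) \left(12 - 8\right) = 24 \cdot 4 = 96$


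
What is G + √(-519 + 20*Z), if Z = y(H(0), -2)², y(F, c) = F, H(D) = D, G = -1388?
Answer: -1388 + I*√519 ≈ -1388.0 + 22.782*I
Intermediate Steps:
Z = 0 (Z = 0² = 0)
G + √(-519 + 20*Z) = -1388 + √(-519 + 20*0) = -1388 + √(-519 + 0) = -1388 + √(-519) = -1388 + I*√519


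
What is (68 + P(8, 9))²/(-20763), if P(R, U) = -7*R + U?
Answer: -49/2307 ≈ -0.021240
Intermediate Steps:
P(R, U) = U - 7*R
(68 + P(8, 9))²/(-20763) = (68 + (9 - 7*8))²/(-20763) = (68 + (9 - 56))²*(-1/20763) = (68 - 47)²*(-1/20763) = 21²*(-1/20763) = 441*(-1/20763) = -49/2307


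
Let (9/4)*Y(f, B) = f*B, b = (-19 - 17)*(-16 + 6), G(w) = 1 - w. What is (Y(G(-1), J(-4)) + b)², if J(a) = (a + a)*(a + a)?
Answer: 14077504/81 ≈ 1.7380e+5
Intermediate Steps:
J(a) = 4*a² (J(a) = (2*a)*(2*a) = 4*a²)
b = 360 (b = -36*(-10) = 360)
Y(f, B) = 4*B*f/9 (Y(f, B) = 4*(f*B)/9 = 4*(B*f)/9 = 4*B*f/9)
(Y(G(-1), J(-4)) + b)² = (4*(4*(-4)²)*(1 - 1*(-1))/9 + 360)² = (4*(4*16)*(1 + 1)/9 + 360)² = ((4/9)*64*2 + 360)² = (512/9 + 360)² = (3752/9)² = 14077504/81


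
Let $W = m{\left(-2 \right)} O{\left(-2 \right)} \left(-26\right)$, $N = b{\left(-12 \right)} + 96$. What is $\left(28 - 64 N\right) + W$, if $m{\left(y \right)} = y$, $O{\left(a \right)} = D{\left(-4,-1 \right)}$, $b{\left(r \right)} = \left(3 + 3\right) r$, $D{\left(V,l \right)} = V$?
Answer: $-1716$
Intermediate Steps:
$b{\left(r \right)} = 6 r$
$O{\left(a \right)} = -4$
$N = 24$ ($N = 6 \left(-12\right) + 96 = -72 + 96 = 24$)
$W = -208$ ($W = \left(-2\right) \left(-4\right) \left(-26\right) = 8 \left(-26\right) = -208$)
$\left(28 - 64 N\right) + W = \left(28 - 1536\right) - 208 = -1508 - 208 = -1716$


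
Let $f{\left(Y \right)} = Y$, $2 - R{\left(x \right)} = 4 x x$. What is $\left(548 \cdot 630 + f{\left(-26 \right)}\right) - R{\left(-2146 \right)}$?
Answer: $18766476$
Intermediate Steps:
$R{\left(x \right)} = 2 - 4 x^{2}$ ($R{\left(x \right)} = 2 - 4 x x = 2 - 4 x^{2}$)
$\left(548 \cdot 630 + f{\left(-26 \right)}\right) - R{\left(-2146 \right)} = \left(548 \cdot 630 - 26\right) - \left(2 - 4 \left(-2146\right)^{2}\right) = \left(345240 - 26\right) - \left(2 - 18421264\right) = 345214 - \left(2 - 18421264\right) = 345214 - -18421262 = 345214 + 18421262 = 18766476$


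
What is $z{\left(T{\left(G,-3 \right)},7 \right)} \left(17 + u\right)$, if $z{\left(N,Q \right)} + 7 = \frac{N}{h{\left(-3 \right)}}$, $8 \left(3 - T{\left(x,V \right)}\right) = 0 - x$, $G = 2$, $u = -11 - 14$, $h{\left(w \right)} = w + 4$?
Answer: $30$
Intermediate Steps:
$h{\left(w \right)} = 4 + w$
$u = -25$
$T{\left(x,V \right)} = 3 + \frac{x}{8}$ ($T{\left(x,V \right)} = 3 - \frac{0 - x}{8} = 3 - \frac{\left(-1\right) x}{8} = 3 + \frac{x}{8}$)
$z{\left(N,Q \right)} = -7 + N$ ($z{\left(N,Q \right)} = -7 + \frac{N}{4 - 3} = -7 + \frac{N}{1} = -7 + N 1 = -7 + N$)
$z{\left(T{\left(G,-3 \right)},7 \right)} \left(17 + u\right) = \left(-7 + \left(3 + \frac{1}{8} \cdot 2\right)\right) \left(17 - 25\right) = \left(-7 + \left(3 + \frac{1}{4}\right)\right) \left(-8\right) = \left(-7 + \frac{13}{4}\right) \left(-8\right) = \left(- \frac{15}{4}\right) \left(-8\right) = 30$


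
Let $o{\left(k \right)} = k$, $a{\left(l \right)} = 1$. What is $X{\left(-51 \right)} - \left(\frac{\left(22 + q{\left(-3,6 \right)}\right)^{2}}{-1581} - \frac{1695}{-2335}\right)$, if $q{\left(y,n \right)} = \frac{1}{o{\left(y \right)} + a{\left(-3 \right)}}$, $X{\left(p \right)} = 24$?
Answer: $\frac{69599039}{2953308} \approx 23.566$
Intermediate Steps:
$q{\left(y,n \right)} = \frac{1}{1 + y}$ ($q{\left(y,n \right)} = \frac{1}{y + 1} = \frac{1}{1 + y}$)
$X{\left(-51 \right)} - \left(\frac{\left(22 + q{\left(-3,6 \right)}\right)^{2}}{-1581} - \frac{1695}{-2335}\right) = 24 - \left(\frac{\left(22 + \frac{1}{1 - 3}\right)^{2}}{-1581} - \frac{1695}{-2335}\right) = 24 - \left(\left(22 + \frac{1}{-2}\right)^{2} \left(- \frac{1}{1581}\right) - - \frac{339}{467}\right) = 24 - \left(\left(22 - \frac{1}{2}\right)^{2} \left(- \frac{1}{1581}\right) + \frac{339}{467}\right) = 24 - \left(\left(\frac{43}{2}\right)^{2} \left(- \frac{1}{1581}\right) + \frac{339}{467}\right) = 24 - \left(\frac{1849}{4} \left(- \frac{1}{1581}\right) + \frac{339}{467}\right) = 24 - \left(- \frac{1849}{6324} + \frac{339}{467}\right) = 24 - \frac{1280353}{2953308} = \frac{69599039}{2953308}$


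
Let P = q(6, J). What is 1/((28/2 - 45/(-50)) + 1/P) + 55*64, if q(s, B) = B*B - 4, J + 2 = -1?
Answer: 531530/151 ≈ 3520.1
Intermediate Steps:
J = -3 (J = -2 - 1 = -3)
q(s, B) = -4 + B² (q(s, B) = B² - 4 = -4 + B²)
P = 5 (P = -4 + (-3)² = -4 + 9 = 5)
1/((28/2 - 45/(-50)) + 1/P) + 55*64 = 1/((28/2 - 45/(-50)) + 1/5) + 55*64 = 1/((28*(½) - 45*(-1/50)) + ⅕) + 3520 = 1/((14 + 9/10) + ⅕) + 3520 = 1/(149/10 + ⅕) + 3520 = 1/(151/10) + 3520 = 10/151 + 3520 = 531530/151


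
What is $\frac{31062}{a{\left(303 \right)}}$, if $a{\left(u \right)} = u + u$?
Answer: $\frac{5177}{101} \approx 51.257$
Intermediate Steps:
$a{\left(u \right)} = 2 u$
$\frac{31062}{a{\left(303 \right)}} = \frac{31062}{2 \cdot 303} = \frac{31062}{606} = 31062 \cdot \frac{1}{606} = \frac{5177}{101}$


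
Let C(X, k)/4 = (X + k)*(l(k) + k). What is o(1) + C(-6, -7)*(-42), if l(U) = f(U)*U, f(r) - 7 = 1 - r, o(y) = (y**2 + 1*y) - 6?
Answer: -244612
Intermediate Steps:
o(y) = -6 + y + y**2 (o(y) = (y**2 + y) - 6 = (y + y**2) - 6 = -6 + y + y**2)
f(r) = 8 - r (f(r) = 7 + (1 - r) = 8 - r)
l(U) = U*(8 - U) (l(U) = (8 - U)*U = U*(8 - U))
C(X, k) = 4*(X + k)*(k + k*(8 - k)) (C(X, k) = 4*((X + k)*(k*(8 - k) + k)) = 4*((X + k)*(k + k*(8 - k))) = 4*(X + k)*(k + k*(8 - k)))
o(1) + C(-6, -7)*(-42) = (-6 + 1 + 1**2) + (4*(-7)*(-6 - 7 - 7*(8 - 1*(-7)) - 1*(-6)*(-8 - 7)))*(-42) = (-6 + 1 + 1) + (4*(-7)*(-6 - 7 - 7*(8 + 7) - 1*(-6)*(-15)))*(-42) = -4 + (4*(-7)*(-6 - 7 - 7*15 - 90))*(-42) = -4 + (4*(-7)*(-6 - 7 - 105 - 90))*(-42) = -4 + (4*(-7)*(-208))*(-42) = -4 + 5824*(-42) = -4 - 244608 = -244612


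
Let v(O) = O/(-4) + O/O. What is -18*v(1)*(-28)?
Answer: 378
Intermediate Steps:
v(O) = 1 - O/4 (v(O) = O*(-¼) + 1 = -O/4 + 1 = 1 - O/4)
-18*v(1)*(-28) = -18*(1 - ¼*1)*(-28) = -18*(1 - ¼)*(-28) = -18*¾*(-28) = -27/2*(-28) = 378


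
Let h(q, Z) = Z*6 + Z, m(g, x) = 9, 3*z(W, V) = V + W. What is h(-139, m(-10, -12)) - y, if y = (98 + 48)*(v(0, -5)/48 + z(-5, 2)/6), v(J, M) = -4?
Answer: 199/2 ≈ 99.500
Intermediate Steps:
z(W, V) = V/3 + W/3 (z(W, V) = (V + W)/3 = V/3 + W/3)
h(q, Z) = 7*Z (h(q, Z) = 6*Z + Z = 7*Z)
y = -73/2 (y = (98 + 48)*(-4/48 + ((⅓)*2 + (⅓)*(-5))/6) = 146*(-4*1/48 + (⅔ - 5/3)*(⅙)) = 146*(-1/12 - 1*⅙) = 146*(-1/12 - ⅙) = 146*(-¼) = -73/2 ≈ -36.500)
h(-139, m(-10, -12)) - y = 7*9 - 1*(-73/2) = 63 + 73/2 = 199/2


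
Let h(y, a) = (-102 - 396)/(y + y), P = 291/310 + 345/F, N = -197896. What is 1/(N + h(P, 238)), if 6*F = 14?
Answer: -107629/21299528694 ≈ -5.0531e-6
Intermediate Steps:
F = 7/3 (F = (1/6)*14 = 7/3 ≈ 2.3333)
P = 322887/2170 (P = 291/310 + 345/(7/3) = 291*(1/310) + 345*(3/7) = 291/310 + 1035/7 = 322887/2170 ≈ 148.80)
h(y, a) = -249/y (h(y, a) = -498*1/(2*y) = -249/y)
1/(N + h(P, 238)) = 1/(-197896 - 249/322887/2170) = 1/(-197896 - 249*2170/322887) = 1/(-197896 - 180110/107629) = 1/(-21299528694/107629) = -107629/21299528694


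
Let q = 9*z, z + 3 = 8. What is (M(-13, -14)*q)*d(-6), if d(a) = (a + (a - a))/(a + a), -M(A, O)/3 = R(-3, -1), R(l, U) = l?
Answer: 405/2 ≈ 202.50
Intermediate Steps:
z = 5 (z = -3 + 8 = 5)
M(A, O) = 9 (M(A, O) = -3*(-3) = 9)
d(a) = ½ (d(a) = (a + 0)/((2*a)) = a*(1/(2*a)) = ½)
q = 45 (q = 9*5 = 45)
(M(-13, -14)*q)*d(-6) = (9*45)*(½) = 405*(½) = 405/2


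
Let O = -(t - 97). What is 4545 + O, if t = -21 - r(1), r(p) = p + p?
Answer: 4665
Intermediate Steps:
r(p) = 2*p
t = -23 (t = -21 - 2 = -23)
O = 120 (O = -(-23 - 97) = -1*(-120) = 120)
4545 + O = 4545 + 120 = 4665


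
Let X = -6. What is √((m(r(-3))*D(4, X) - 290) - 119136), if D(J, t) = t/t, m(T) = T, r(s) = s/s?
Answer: 5*I*√4777 ≈ 345.58*I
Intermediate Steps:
r(s) = 1
D(J, t) = 1
√((m(r(-3))*D(4, X) - 290) - 119136) = √((1*1 - 290) - 119136) = √((1 - 290) - 119136) = √(-289 - 119136) = √(-119425) = 5*I*√4777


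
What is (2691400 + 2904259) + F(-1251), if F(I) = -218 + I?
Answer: 5594190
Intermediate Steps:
(2691400 + 2904259) + F(-1251) = (2691400 + 2904259) + (-218 - 1251) = 5595659 - 1469 = 5594190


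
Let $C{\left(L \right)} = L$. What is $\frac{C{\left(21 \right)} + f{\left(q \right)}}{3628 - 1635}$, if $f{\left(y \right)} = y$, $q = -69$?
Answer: $- \frac{48}{1993} \approx -0.024084$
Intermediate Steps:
$\frac{C{\left(21 \right)} + f{\left(q \right)}}{3628 - 1635} = \frac{21 - 69}{3628 - 1635} = - \frac{48}{1993}$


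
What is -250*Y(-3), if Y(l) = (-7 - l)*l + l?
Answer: -2250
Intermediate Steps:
Y(l) = l + l*(-7 - l) (Y(l) = l*(-7 - l) + l = l + l*(-7 - l))
-250*Y(-3) = -(-250)*(-3)*(6 - 3) = -(-250)*(-3)*3 = -250*9 = -2250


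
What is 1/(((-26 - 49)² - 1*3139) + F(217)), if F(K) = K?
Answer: 1/2703 ≈ 0.00036996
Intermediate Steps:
1/(((-26 - 49)² - 1*3139) + F(217)) = 1/(((-26 - 49)² - 1*3139) + 217) = 1/(((-75)² - 3139) + 217) = 1/((5625 - 3139) + 217) = 1/(2486 + 217) = 1/2703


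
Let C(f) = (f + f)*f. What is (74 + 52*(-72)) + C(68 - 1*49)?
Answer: -2948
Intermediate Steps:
C(f) = 2*f**2 (C(f) = (2*f)*f = 2*f**2)
(74 + 52*(-72)) + C(68 - 1*49) = (74 + 52*(-72)) + 2*(68 - 1*49)**2 = (74 - 3744) + 2*(68 - 49)**2 = -3670 + 2*19**2 = -3670 + 2*361 = -3670 + 722 = -2948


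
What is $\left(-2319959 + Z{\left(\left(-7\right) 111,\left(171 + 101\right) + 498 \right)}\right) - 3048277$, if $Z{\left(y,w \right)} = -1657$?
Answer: $-5369893$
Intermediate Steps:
$\left(-2319959 + Z{\left(\left(-7\right) 111,\left(171 + 101\right) + 498 \right)}\right) - 3048277 = \left(-2319959 - 1657\right) - 3048277 = -2321616 - 3048277 = -5369893$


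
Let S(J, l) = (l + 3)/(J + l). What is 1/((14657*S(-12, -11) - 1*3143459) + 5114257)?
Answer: 23/45445610 ≈ 5.0610e-7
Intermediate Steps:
S(J, l) = (3 + l)/(J + l)
1/((14657*S(-12, -11) - 1*3143459) + 5114257) = 1/((14657*((3 - 11)/(-12 - 11)) - 1*3143459) + 5114257) = 1/((14657*(-8/(-23)) - 3143459) + 5114257) = 1/((14657*(-1/23*(-8)) - 3143459) + 5114257) = 1/((14657*(8/23) - 3143459) + 5114257) = 1/((117256/23 - 3143459) + 5114257) = 1/(-72182301/23 + 5114257) = 1/(45445610/23) = 23/45445610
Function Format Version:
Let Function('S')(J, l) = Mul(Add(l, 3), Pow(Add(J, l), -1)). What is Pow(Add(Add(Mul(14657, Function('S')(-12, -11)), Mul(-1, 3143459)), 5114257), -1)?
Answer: Rational(23, 45445610) ≈ 5.0610e-7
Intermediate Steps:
Function('S')(J, l) = Mul(Pow(Add(J, l), -1), Add(3, l)) (Function('S')(J, l) = Mul(Add(3, l), Pow(Add(J, l), -1)) = Mul(Pow(Add(J, l), -1), Add(3, l)))
Pow(Add(Add(Mul(14657, Function('S')(-12, -11)), Mul(-1, 3143459)), 5114257), -1) = Pow(Add(Add(Mul(14657, Mul(Pow(Add(-12, -11), -1), Add(3, -11))), Mul(-1, 3143459)), 5114257), -1) = Pow(Add(Add(Mul(14657, Mul(Pow(-23, -1), -8)), -3143459), 5114257), -1) = Pow(Add(Add(Mul(14657, Mul(Rational(-1, 23), -8)), -3143459), 5114257), -1) = Pow(Add(Add(Mul(14657, Rational(8, 23)), -3143459), 5114257), -1) = Pow(Add(Add(Rational(117256, 23), -3143459), 5114257), -1) = Pow(Add(Rational(-72182301, 23), 5114257), -1) = Pow(Rational(45445610, 23), -1) = Rational(23, 45445610)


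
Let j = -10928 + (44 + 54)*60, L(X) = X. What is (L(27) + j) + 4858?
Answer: -163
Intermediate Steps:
j = -5048 (j = -10928 + 98*60 = -10928 + 5880 = -5048)
(L(27) + j) + 4858 = (27 - 5048) + 4858 = -5021 + 4858 = -163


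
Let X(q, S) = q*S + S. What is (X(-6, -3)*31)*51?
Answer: 23715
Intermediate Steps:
X(q, S) = S + S*q (X(q, S) = S*q + S = S + S*q)
(X(-6, -3)*31)*51 = (-3*(1 - 6)*31)*51 = (-3*(-5)*31)*51 = (15*31)*51 = 465*51 = 23715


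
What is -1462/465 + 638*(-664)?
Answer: -196990342/465 ≈ -4.2364e+5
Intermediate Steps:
-1462/465 + 638*(-664) = -1462*1/465 - 423632 = -1462/465 - 423632 = -196990342/465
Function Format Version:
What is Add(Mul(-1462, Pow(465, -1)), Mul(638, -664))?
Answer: Rational(-196990342, 465) ≈ -4.2364e+5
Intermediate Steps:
Add(Mul(-1462, Pow(465, -1)), Mul(638, -664)) = Add(Mul(-1462, Rational(1, 465)), -423632) = Add(Rational(-1462, 465), -423632) = Rational(-196990342, 465)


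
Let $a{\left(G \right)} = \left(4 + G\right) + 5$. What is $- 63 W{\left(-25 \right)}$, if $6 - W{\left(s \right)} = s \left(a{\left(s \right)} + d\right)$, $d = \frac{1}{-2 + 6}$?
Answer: $\frac{97713}{4} \approx 24428.0$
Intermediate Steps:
$a{\left(G \right)} = 9 + G$
$d = \frac{1}{4} \approx 0.25$
$W{\left(s \right)} = 6 - s \left(\frac{37}{4} + s\right)$ ($W{\left(s \right)} = 6 - s \left(\left(9 + s\right) + \frac{1}{4}\right) = 6 - s \left(\frac{37}{4} + s\right)$)
$- 63 W{\left(-25 \right)} = - 63 \left(6 - \left(-25\right)^{2} - - \frac{925}{4}\right) = - 63 \left(6 - 625 + \frac{925}{4}\right) = \left(-63\right) \left(- \frac{1551}{4}\right) = \frac{97713}{4}$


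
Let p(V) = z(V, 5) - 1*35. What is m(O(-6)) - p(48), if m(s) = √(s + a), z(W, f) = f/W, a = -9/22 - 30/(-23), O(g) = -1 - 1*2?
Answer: 1675/48 + I*√538890/506 ≈ 34.896 + 1.4508*I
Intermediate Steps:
O(g) = -3 (O(g) = -1 - 2 = -3)
a = 453/506 (a = -9*1/22 - 30*(-1/23) = -9/22 + 30/23 = 453/506 ≈ 0.89526)
p(V) = -35 + 5/V (p(V) = 5/V - 1*35 = 5/V - 35 = -35 + 5/V)
m(s) = √(453/506 + s) (m(s) = √(s + 453/506) = √(453/506 + s))
m(O(-6)) - p(48) = √(229218 + 256036*(-3))/506 - (-35 + 5/48) = √(229218 - 768108)/506 - (-35 + 5*(1/48)) = √(-538890)/506 - (-35 + 5/48) = (I*√538890)/506 - 1*(-1675/48) = I*√538890/506 + 1675/48 = 1675/48 + I*√538890/506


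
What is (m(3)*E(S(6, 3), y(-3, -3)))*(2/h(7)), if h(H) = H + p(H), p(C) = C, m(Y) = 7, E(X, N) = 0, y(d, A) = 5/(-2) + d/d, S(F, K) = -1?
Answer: 0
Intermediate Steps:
y(d, A) = -3/2 (y(d, A) = 5*(-1/2) + 1 = -5/2 + 1 = -3/2)
h(H) = 2*H (h(H) = H + H = 2*H)
(m(3)*E(S(6, 3), y(-3, -3)))*(2/h(7)) = (7*0)*(2/((2*7))) = 0*(2/14) = 0*(2*(1/14)) = 0*(1/7) = 0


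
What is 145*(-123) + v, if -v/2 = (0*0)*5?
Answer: -17835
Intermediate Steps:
v = 0 (v = -2*0*0*5 = -0*5 = -2*0 = 0)
145*(-123) + v = 145*(-123) + 0 = -17835 + 0 = -17835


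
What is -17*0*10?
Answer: 0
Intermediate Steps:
-17*0*10 = 0*10 = 0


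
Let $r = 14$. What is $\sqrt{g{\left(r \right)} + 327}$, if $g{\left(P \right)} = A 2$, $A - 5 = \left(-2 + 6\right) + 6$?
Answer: $\sqrt{357} \approx 18.894$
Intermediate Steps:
$A = 15$ ($A = 5 + \left(\left(-2 + 6\right) + 6\right) = 5 + \left(4 + 6\right) = 5 + 10 = 15$)
$g{\left(P \right)} = 30$ ($g{\left(P \right)} = 15 \cdot 2 = 30$)
$\sqrt{g{\left(r \right)} + 327} = \sqrt{30 + 327} = \sqrt{357}$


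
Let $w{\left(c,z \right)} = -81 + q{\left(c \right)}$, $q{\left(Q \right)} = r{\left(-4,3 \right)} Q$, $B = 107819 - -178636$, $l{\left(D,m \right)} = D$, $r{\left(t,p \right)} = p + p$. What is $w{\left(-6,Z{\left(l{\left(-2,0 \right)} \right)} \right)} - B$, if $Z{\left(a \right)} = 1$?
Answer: $-286572$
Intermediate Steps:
$r{\left(t,p \right)} = 2 p$
$B = 286455$ ($B = 107819 + 178636 = 286455$)
$q{\left(Q \right)} = 6 Q$ ($q{\left(Q \right)} = 2 \cdot 3 Q = 6 Q$)
$w{\left(c,z \right)} = -81 + 6 c$
$w{\left(-6,Z{\left(l{\left(-2,0 \right)} \right)} \right)} - B = \left(-81 + 6 \left(-6\right)\right) - 286455 = \left(-81 - 36\right) - 286455 = -117 - 286455 = -286572$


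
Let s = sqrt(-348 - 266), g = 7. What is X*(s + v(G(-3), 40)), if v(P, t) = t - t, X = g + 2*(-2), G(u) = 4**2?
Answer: 3*I*sqrt(614) ≈ 74.337*I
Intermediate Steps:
G(u) = 16
X = 3 (X = 7 + 2*(-2) = 7 - 4 = 3)
v(P, t) = 0
s = I*sqrt(614) (s = sqrt(-614) = I*sqrt(614) ≈ 24.779*I)
X*(s + v(G(-3), 40)) = 3*(I*sqrt(614) + 0) = 3*(I*sqrt(614)) = 3*I*sqrt(614)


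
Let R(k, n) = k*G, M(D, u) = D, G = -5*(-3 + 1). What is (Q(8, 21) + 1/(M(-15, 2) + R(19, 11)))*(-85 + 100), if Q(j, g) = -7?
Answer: -3672/35 ≈ -104.91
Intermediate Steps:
G = 10 (G = -5*(-2) = 10)
R(k, n) = 10*k (R(k, n) = k*10 = 10*k)
(Q(8, 21) + 1/(M(-15, 2) + R(19, 11)))*(-85 + 100) = (-7 + 1/(-15 + 10*19))*(-85 + 100) = (-7 + 1/(-15 + 190))*15 = (-7 + 1/175)*15 = -1224/175*15 = -3672/35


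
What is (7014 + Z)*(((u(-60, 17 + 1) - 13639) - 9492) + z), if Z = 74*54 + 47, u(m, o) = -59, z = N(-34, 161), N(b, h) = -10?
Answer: -256522400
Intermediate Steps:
z = -10
Z = 4043 (Z = 3996 + 47 = 4043)
(7014 + Z)*(((u(-60, 17 + 1) - 13639) - 9492) + z) = (7014 + 4043)*(((-59 - 13639) - 9492) - 10) = 11057*((-13698 - 9492) - 10) = 11057*(-23190 - 10) = 11057*(-23200) = -256522400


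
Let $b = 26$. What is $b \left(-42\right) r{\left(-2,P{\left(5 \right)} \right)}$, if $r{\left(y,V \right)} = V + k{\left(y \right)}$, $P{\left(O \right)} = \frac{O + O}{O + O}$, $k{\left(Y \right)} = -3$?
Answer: $2184$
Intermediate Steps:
$P{\left(O \right)} = 1$ ($P{\left(O \right)} = \frac{2 O}{2 O} = 2 O \frac{1}{2 O} = 1$)
$r{\left(y,V \right)} = -3 + V$ ($r{\left(y,V \right)} = V - 3 = -3 + V$)
$b \left(-42\right) r{\left(-2,P{\left(5 \right)} \right)} = 26 \left(-42\right) \left(-3 + 1\right) = \left(-1092\right) \left(-2\right) = 2184$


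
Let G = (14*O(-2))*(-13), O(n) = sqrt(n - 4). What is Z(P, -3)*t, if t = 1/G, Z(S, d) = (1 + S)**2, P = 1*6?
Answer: 7*I*sqrt(6)/156 ≈ 0.10991*I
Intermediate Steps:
P = 6
O(n) = sqrt(-4 + n)
G = -182*I*sqrt(6) (G = (14*sqrt(-4 - 2))*(-13) = (14*sqrt(-6))*(-13) = (14*(I*sqrt(6)))*(-13) = (14*I*sqrt(6))*(-13) = -182*I*sqrt(6) ≈ -445.81*I)
t = I*sqrt(6)/1092 (t = 1/(-182*I*sqrt(6)) = I*sqrt(6)/1092 ≈ 0.0022431*I)
Z(P, -3)*t = (1 + 6)**2*(I*sqrt(6)/1092) = 7**2*(I*sqrt(6)/1092) = 49*(I*sqrt(6)/1092) = 7*I*sqrt(6)/156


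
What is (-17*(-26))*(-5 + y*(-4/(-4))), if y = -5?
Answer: -4420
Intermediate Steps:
(-17*(-26))*(-5 + y*(-4/(-4))) = (-17*(-26))*(-5 - (-20)/(-4)) = 442*(-5 - (-20)*(-1)/4) = 442*(-5 - 5*1) = 442*(-5 - 5) = 442*(-10) = -4420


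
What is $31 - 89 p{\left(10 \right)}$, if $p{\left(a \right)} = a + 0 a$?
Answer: $-859$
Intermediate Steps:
$p{\left(a \right)} = a$ ($p{\left(a \right)} = a + 0 = a$)
$31 - 89 p{\left(10 \right)} = 31 - 890 = -859$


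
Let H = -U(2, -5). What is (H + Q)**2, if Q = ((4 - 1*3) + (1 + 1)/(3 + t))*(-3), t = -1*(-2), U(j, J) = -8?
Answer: 361/25 ≈ 14.440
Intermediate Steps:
t = 2
H = 8 (H = -1*(-8) = 8)
Q = -21/5 (Q = ((4 - 1*3) + (1 + 1)/(3 + 2))*(-3) = ((4 - 3) + 2/5)*(-3) = (1 + 2*(1/5))*(-3) = (1 + 2/5)*(-3) = (7/5)*(-3) = -21/5 ≈ -4.2000)
(H + Q)**2 = (8 - 21/5)**2 = (19/5)**2 = 361/25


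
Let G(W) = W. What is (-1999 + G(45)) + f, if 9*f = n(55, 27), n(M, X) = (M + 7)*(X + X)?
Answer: -1582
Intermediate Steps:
n(M, X) = 2*X*(7 + M) (n(M, X) = (7 + M)*(2*X) = 2*X*(7 + M))
f = 372 (f = (2*27*(7 + 55))/9 = (2*27*62)/9 = (⅑)*3348 = 372)
(-1999 + G(45)) + f = (-1999 + 45) + 372 = -1954 + 372 = -1582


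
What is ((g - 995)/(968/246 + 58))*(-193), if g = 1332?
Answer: -8000043/7618 ≈ -1050.2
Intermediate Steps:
((g - 995)/(968/246 + 58))*(-193) = ((1332 - 995)/(968/246 + 58))*(-193) = (337/(968*(1/246) + 58))*(-193) = (337/(484/123 + 58))*(-193) = (337/(7618/123))*(-193) = (337*(123/7618))*(-193) = (41451/7618)*(-193) = -8000043/7618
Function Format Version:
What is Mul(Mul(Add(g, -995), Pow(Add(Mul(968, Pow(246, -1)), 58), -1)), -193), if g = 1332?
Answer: Rational(-8000043, 7618) ≈ -1050.2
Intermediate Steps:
Mul(Mul(Add(g, -995), Pow(Add(Mul(968, Pow(246, -1)), 58), -1)), -193) = Mul(Mul(Add(1332, -995), Pow(Add(Mul(968, Pow(246, -1)), 58), -1)), -193) = Mul(Mul(337, Pow(Add(Mul(968, Rational(1, 246)), 58), -1)), -193) = Mul(Mul(337, Pow(Add(Rational(484, 123), 58), -1)), -193) = Mul(Mul(337, Pow(Rational(7618, 123), -1)), -193) = Mul(Mul(337, Rational(123, 7618)), -193) = Mul(Rational(41451, 7618), -193) = Rational(-8000043, 7618)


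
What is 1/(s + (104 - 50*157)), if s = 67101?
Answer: 1/59355 ≈ 1.6848e-5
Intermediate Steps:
1/(s + (104 - 50*157)) = 1/(67101 + (104 - 50*157)) = 1/(67101 + (104 - 7850)) = 1/(67101 - 7746) = 1/59355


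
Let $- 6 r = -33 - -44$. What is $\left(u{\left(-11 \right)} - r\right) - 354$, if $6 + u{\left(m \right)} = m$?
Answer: $- \frac{2215}{6} \approx -369.17$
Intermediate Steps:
$u{\left(m \right)} = -6 + m$
$r = - \frac{11}{6}$ ($r = - \frac{-33 - -44}{6} = - \frac{-33 + 44}{6} = \left(- \frac{1}{6}\right) 11 = - \frac{11}{6} \approx -1.8333$)
$\left(u{\left(-11 \right)} - r\right) - 354 = \left(\left(-6 - 11\right) - - \frac{11}{6}\right) - 354 = \left(-17 + \frac{11}{6}\right) - 354 = - \frac{91}{6} - 354 = - \frac{2215}{6}$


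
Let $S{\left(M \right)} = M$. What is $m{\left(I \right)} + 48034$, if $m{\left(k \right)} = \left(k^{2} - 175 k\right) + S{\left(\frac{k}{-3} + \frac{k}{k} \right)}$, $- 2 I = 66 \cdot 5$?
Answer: $104190$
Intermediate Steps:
$I = -165$ ($I = - \frac{66 \cdot 5}{2} = \left(- \frac{1}{2}\right) 330 = -165$)
$m{\left(k \right)} = 1 + k^{2} - \frac{526 k}{3}$ ($m{\left(k \right)} = \left(k^{2} - 175 k\right) + \left(\frac{k}{-3} + \frac{k}{k}\right) = \left(k^{2} - 175 k\right) + \left(k \left(- \frac{1}{3}\right) + 1\right) = \left(k^{2} - 175 k\right) - \left(-1 + \frac{k}{3}\right) = 1 + k^{2} - \frac{526 k}{3}$)
$m{\left(I \right)} + 48034 = \left(1 + \left(-165\right)^{2} - -28930\right) + 48034 = \left(1 + 27225 + 28930\right) + 48034 = 56156 + 48034 = 104190$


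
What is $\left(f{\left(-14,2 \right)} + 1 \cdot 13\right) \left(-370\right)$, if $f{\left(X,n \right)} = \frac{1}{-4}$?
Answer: $- \frac{9435}{2} \approx -4717.5$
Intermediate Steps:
$f{\left(X,n \right)} = - \frac{1}{4}$
$\left(f{\left(-14,2 \right)} + 1 \cdot 13\right) \left(-370\right) = \left(- \frac{1}{4} + 1 \cdot 13\right) \left(-370\right) = \left(- \frac{1}{4} + 13\right) \left(-370\right) = \frac{51}{4} \left(-370\right) = - \frac{9435}{2}$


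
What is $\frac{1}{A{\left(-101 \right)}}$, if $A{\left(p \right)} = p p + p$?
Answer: $\frac{1}{10100} \approx 9.901 \cdot 10^{-5}$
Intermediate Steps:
$A{\left(p \right)} = p + p^{2}$ ($A{\left(p \right)} = p^{2} + p = p + p^{2}$)
$\frac{1}{A{\left(-101 \right)}} = \frac{1}{\left(-101\right) \left(1 - 101\right)} = \frac{1}{\left(-101\right) \left(-100\right)} = \frac{1}{10100}$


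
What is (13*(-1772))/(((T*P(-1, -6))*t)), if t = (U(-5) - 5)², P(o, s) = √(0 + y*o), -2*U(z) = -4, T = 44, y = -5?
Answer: -5759*√5/495 ≈ -26.015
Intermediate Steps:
U(z) = 2 (U(z) = -½*(-4) = 2)
P(o, s) = √5*√(-o) (P(o, s) = √(0 - 5*o) = √(-5*o) = √5*√(-o))
t = 9 (t = (2 - 5)² = (-3)² = 9)
(13*(-1772))/(((T*P(-1, -6))*t)) = (13*(-1772))/(((44*(√5*√(-1*(-1))))*9)) = -23036*√5/1980 = -5759*√5/495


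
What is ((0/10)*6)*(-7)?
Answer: 0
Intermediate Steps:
((0/10)*6)*(-7) = ((0*(1/10))*6)*(-7) = (0*6)*(-7) = 0*(-7) = 0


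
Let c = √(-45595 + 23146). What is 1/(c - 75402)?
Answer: -25134/1895161351 - I*√22449/5685484053 ≈ -1.3262e-5 - 2.6353e-8*I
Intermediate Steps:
c = I*√22449 (c = √(-22449) = I*√22449 ≈ 149.83*I)
1/(c - 75402) = 1/(I*√22449 - 75402) = 1/(-75402 + I*√22449)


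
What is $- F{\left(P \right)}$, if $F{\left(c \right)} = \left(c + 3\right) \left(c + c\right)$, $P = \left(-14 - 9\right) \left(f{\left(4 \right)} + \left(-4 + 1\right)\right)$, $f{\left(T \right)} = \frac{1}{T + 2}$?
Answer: $- \frac{159919}{18} \approx -8884.4$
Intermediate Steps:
$f{\left(T \right)} = \frac{1}{2 + T}$
$P = \frac{391}{6}$ ($P = \left(-14 - 9\right) \left(\frac{1}{2 + 4} + \left(-4 + 1\right)\right) = - 23 \left(\frac{1}{6} - 3\right) = \left(-23\right) \left(- \frac{17}{6}\right) = \frac{391}{6} \approx 65.167$)
$F{\left(c \right)} = 2 c \left(3 + c\right)$ ($F{\left(c \right)} = \left(3 + c\right) 2 c = 2 c \left(3 + c\right)$)
$- F{\left(P \right)} = - \frac{2 \cdot 391 \left(3 + \frac{391}{6}\right)}{6} = - \frac{2 \cdot 391 \cdot 409}{6 \cdot 6} = \left(-1\right) \frac{159919}{18} = - \frac{159919}{18}$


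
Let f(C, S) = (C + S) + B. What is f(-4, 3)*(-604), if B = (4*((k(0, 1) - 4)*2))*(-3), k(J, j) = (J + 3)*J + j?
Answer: -42884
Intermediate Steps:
k(J, j) = j + J*(3 + J) (k(J, j) = (3 + J)*J + j = J*(3 + J) + j = j + J*(3 + J))
B = 72 (B = (4*(((1 + 0² + 3*0) - 4)*2))*(-3) = (4*(((1 + 0 + 0) - 4)*2))*(-3) = (4*((1 - 4)*2))*(-3) = (4*(-3*2))*(-3) = (4*(-6))*(-3) = -24*(-3) = 72)
f(C, S) = 72 + C + S (f(C, S) = (C + S) + 72 = 72 + C + S)
f(-4, 3)*(-604) = (72 - 4 + 3)*(-604) = 71*(-604) = -42884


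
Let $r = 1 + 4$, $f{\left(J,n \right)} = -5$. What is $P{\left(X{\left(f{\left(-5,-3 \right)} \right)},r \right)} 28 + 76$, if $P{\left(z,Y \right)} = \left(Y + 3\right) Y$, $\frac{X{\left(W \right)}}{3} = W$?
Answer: $1196$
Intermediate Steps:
$r = 5$
$X{\left(W \right)} = 3 W$
$P{\left(z,Y \right)} = Y \left(3 + Y\right)$ ($P{\left(z,Y \right)} = \left(3 + Y\right) Y = Y \left(3 + Y\right)$)
$P{\left(X{\left(f{\left(-5,-3 \right)} \right)},r \right)} 28 + 76 = 5 \left(3 + 5\right) 28 + 76 = 5 \cdot 8 \cdot 28 + 76 = 40 \cdot 28 + 76 = 1120 + 76 = 1196$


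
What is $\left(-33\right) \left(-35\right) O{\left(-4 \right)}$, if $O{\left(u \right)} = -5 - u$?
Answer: $-1155$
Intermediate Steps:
$\left(-33\right) \left(-35\right) O{\left(-4 \right)} = \left(-33\right) \left(-35\right) \left(-5 - -4\right) = 1155 \left(-5 + 4\right) = 1155 \left(-1\right) = -1155$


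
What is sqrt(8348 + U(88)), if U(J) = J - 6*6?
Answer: 20*sqrt(21) ≈ 91.651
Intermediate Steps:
U(J) = -36 + J (U(J) = J - 36 = -36 + J)
sqrt(8348 + U(88)) = sqrt(8348 + (-36 + 88)) = sqrt(8348 + 52) = sqrt(8400) = 20*sqrt(21)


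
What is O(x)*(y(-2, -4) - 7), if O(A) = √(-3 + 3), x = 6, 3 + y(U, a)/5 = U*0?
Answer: 0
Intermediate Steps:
y(U, a) = -15 (y(U, a) = -15 + 5*(U*0) = -15 + 5*0 = -15 + 0 = -15)
O(A) = 0 (O(A) = √0 = 0)
O(x)*(y(-2, -4) - 7) = 0*(-15 - 7) = 0*(-22) = 0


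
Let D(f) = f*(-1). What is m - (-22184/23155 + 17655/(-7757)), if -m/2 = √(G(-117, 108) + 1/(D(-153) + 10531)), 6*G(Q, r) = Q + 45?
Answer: 580882813/179613335 - I*√342440897/2671 ≈ 3.2341 - 6.9282*I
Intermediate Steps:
D(f) = -f
G(Q, r) = 15/2 + Q/6 (G(Q, r) = (Q + 45)/6 = (45 + Q)/6 = 15/2 + Q/6)
m = -I*√342440897/2671 (m = -2*√((15/2 + (⅙)*(-117)) + 1/(-1*(-153) + 10531)) = -2*√((15/2 - 39/2) + 1/(153 + 10531)) = -2*√(-12 + 1/10684) = -I*√342440897/2671 ≈ -6.9282*I)
m - (-22184/23155 + 17655/(-7757)) = -I*√342440897/2671 - (-22184/23155 + 17655/(-7757)) = -I*√342440897/2671 - (-22184*1/23155 + 17655*(-1/7757)) = -I*√342440897/2671 - (-22184/23155 - 17655/7757) = -I*√342440897/2671 - 1*(-580882813/179613335) = -I*√342440897/2671 + 580882813/179613335 = 580882813/179613335 - I*√342440897/2671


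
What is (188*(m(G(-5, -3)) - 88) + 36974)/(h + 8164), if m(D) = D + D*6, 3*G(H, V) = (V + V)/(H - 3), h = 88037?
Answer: 20759/96201 ≈ 0.21579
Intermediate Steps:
G(H, V) = 2*V/(3*(-3 + H)) (G(H, V) = ((V + V)/(H - 3))/3 = ((2*V)/(-3 + H))/3 = (2*V/(-3 + H))/3 = 2*V/(3*(-3 + H)))
m(D) = 7*D (m(D) = D + 6*D = 7*D)
(188*(m(G(-5, -3)) - 88) + 36974)/(h + 8164) = (188*(7*((⅔)*(-3)/(-3 - 5)) - 88) + 36974)/(88037 + 8164) = (188*(7*((⅔)*(-3)/(-8)) - 88) + 36974)/96201 = (188*(7*((⅔)*(-3)*(-⅛)) - 88) + 36974)*(1/96201) = (188*(7*(¼) - 88) + 36974)*(1/96201) = (188*(7/4 - 88) + 36974)*(1/96201) = (188*(-345/4) + 36974)*(1/96201) = (-16215 + 36974)*(1/96201) = 20759*(1/96201) = 20759/96201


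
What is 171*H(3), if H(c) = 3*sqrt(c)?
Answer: 513*sqrt(3) ≈ 888.54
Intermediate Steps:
171*H(3) = 171*(3*sqrt(3)) = 513*sqrt(3)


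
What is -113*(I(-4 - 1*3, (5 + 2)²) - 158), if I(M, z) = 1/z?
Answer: 874733/49 ≈ 17852.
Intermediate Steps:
-113*(I(-4 - 1*3, (5 + 2)²) - 158) = -113*(1/((5 + 2)²) - 158) = -113*(1/(7²) - 158) = -113*(1/49 - 158) = -113*(-7741/49) = 874733/49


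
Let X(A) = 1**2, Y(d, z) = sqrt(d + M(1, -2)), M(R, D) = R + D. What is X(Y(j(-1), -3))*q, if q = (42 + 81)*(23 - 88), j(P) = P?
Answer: -7995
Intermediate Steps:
M(R, D) = D + R
Y(d, z) = sqrt(-1 + d) (Y(d, z) = sqrt(d + (-2 + 1)) = sqrt(d - 1) = sqrt(-1 + d))
q = -7995 (q = 123*(-65) = -7995)
X(A) = 1
X(Y(j(-1), -3))*q = 1*(-7995) = -7995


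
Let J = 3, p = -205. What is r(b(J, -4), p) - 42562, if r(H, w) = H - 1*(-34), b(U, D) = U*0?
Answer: -42528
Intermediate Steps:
b(U, D) = 0
r(H, w) = 34 + H (r(H, w) = H + 34 = 34 + H)
r(b(J, -4), p) - 42562 = (34 + 0) - 42562 = 34 - 42562 = -42528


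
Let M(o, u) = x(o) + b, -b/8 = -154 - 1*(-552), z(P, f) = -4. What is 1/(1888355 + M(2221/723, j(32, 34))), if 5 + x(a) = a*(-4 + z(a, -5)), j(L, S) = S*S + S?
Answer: 723/1362957250 ≈ 5.3046e-7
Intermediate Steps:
j(L, S) = S + S² (j(L, S) = S² + S = S + S²)
x(a) = -5 - 8*a (x(a) = -5 + a*(-4 - 4) = -5 + a*(-8) = -5 - 8*a)
b = -3184 (b = -8*(-154 - 1*(-552)) = -8*(-154 + 552) = -8*398 = -3184)
M(o, u) = -3189 - 8*o (M(o, u) = (-5 - 8*o) - 3184 = -3189 - 8*o)
1/(1888355 + M(2221/723, j(32, 34))) = 1/(1888355 + (-3189 - 17768/723)) = 1/(1888355 - 2323415/723) = 1/(1362957250/723) = 723/1362957250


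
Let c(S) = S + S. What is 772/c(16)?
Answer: 193/8 ≈ 24.125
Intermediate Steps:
c(S) = 2*S
772/c(16) = 772/((2*16)) = 772/32 = 772*(1/32) = 193/8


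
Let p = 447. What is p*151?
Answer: 67497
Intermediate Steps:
p*151 = 447*151 = 67497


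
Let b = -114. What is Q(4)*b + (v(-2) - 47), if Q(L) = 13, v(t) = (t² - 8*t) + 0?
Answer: -1509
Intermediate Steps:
v(t) = t² - 8*t
Q(4)*b + (v(-2) - 47) = 13*(-114) + (-2*(-8 - 2) - 47) = -1482 + (-2*(-10) - 47) = -1482 + (20 - 47) = -1482 - 27 = -1509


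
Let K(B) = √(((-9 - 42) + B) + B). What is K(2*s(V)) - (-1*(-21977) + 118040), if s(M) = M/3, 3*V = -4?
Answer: -140017 + 5*I*√19/3 ≈ -1.4002e+5 + 7.2648*I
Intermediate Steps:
V = -4/3 (V = (⅓)*(-4) = -4/3 ≈ -1.3333)
s(M) = M/3 (s(M) = M*(⅓) = M/3)
K(B) = √(-51 + 2*B) (K(B) = √((-51 + B) + B) = √(-51 + 2*B))
K(2*s(V)) - (-1*(-21977) + 118040) = √(-51 + 2*(2*((⅓)*(-4/3)))) - (-1*(-21977) + 118040) = √(-51 + 2*(2*(-4/9))) - (21977 + 118040) = √(-51 + 2*(-8/9)) - 1*140017 = √(-51 - 16/9) - 140017 = √(-475/9) - 140017 = 5*I*√19/3 - 140017 = -140017 + 5*I*√19/3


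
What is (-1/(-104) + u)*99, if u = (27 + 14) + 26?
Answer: 689931/104 ≈ 6634.0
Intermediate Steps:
u = 67 (u = 41 + 26 = 67)
(-1/(-104) + u)*99 = (-1/(-104) + 67)*99 = (-1*(-1/104) + 67)*99 = (1/104 + 67)*99 = (6969/104)*99 = 689931/104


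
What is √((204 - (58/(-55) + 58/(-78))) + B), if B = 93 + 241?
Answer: √2483624715/2145 ≈ 23.234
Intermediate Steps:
B = 334
√((204 - (58/(-55) + 58/(-78))) + B) = √((204 - (58/(-55) + 58/(-78))) + 334) = √((204 - (58*(-1/55) + 58*(-1/78))) + 334) = √((204 - (-58/55 - 29/39)) + 334) = √((204 - 1*(-3857/2145)) + 334) = √((204 + 3857/2145) + 334) = √(441437/2145 + 334) = √(1157867/2145) = √2483624715/2145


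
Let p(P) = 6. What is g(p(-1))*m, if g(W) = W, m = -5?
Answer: -30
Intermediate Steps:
g(p(-1))*m = 6*(-5) = -30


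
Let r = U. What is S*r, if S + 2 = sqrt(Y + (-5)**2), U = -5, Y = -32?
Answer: 10 - 5*I*sqrt(7) ≈ 10.0 - 13.229*I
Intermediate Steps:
S = -2 + I*sqrt(7) (S = -2 + sqrt(-32 + (-5)**2) = -2 + sqrt(-32 + 25) = -2 + sqrt(-7) = -2 + I*sqrt(7) ≈ -2.0 + 2.6458*I)
r = -5
S*r = (-2 + I*sqrt(7))*(-5) = 10 - 5*I*sqrt(7)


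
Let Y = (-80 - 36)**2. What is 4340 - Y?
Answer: -9116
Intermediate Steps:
Y = 13456 (Y = (-116)**2 = 13456)
4340 - Y = 4340 - 1*13456 = 4340 - 13456 = -9116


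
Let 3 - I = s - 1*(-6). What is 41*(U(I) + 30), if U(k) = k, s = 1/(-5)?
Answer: 5576/5 ≈ 1115.2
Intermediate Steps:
s = -⅕ ≈ -0.20000
I = -14/5 (I = 3 - (-⅕ - 1*(-6)) = 3 - (-⅕ + 6) = 3 - 1*29/5 = 3 - 29/5 = -14/5 ≈ -2.8000)
41*(U(I) + 30) = 41*(-14/5 + 30) = 41*(136/5) = 5576/5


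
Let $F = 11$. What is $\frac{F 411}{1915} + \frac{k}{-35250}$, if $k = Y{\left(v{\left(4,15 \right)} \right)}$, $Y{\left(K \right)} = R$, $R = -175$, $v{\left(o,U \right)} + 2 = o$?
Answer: $\frac{1277603}{540030} \approx 2.3658$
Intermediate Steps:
$v{\left(o,U \right)} = -2 + o$
$Y{\left(K \right)} = -175$
$k = -175$
$\frac{F 411}{1915} + \frac{k}{-35250} = \frac{11 \cdot 411}{1915} - \frac{175}{-35250} = 4521 \cdot \frac{1}{1915} - - \frac{7}{1410} = \frac{4521}{1915} + \frac{7}{1410} = \frac{1277603}{540030}$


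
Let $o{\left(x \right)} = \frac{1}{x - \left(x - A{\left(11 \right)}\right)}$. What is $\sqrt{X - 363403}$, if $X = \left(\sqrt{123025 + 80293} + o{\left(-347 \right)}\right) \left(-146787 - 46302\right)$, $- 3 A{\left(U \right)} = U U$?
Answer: $\frac{\sqrt{-43392496 - 23363769 \sqrt{203318}}}{11} \approx 9350.1 i$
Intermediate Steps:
$A{\left(U \right)} = - \frac{U^{2}}{3}$ ($A{\left(U \right)} = - \frac{U U}{3} = - \frac{U^{2}}{3}$)
$o{\left(x \right)} = - \frac{3}{121}$ ($o{\left(x \right)} = \frac{1}{x - \left(\frac{121}{3} + x\right)} = \frac{1}{- \frac{121}{3}} = - \frac{3}{121}$)
$X = \frac{579267}{121} - 193089 \sqrt{203318}$ ($X = \left(\sqrt{123025 + 80293} - \frac{3}{121}\right) \left(-146787 - 46302\right) = \left(\sqrt{203318} - \frac{3}{121}\right) \left(-193089\right) = \left(- \frac{3}{121} + \sqrt{203318}\right) \left(-193089\right) = \frac{579267}{121} - 193089 \sqrt{203318} \approx -8.7061 \cdot 10^{7}$)
$\sqrt{X - 363403} = \sqrt{\left(\frac{579267}{121} - 193089 \sqrt{203318}\right) - 363403} = \sqrt{- \frac{43392496}{121} - 193089 \sqrt{203318}}$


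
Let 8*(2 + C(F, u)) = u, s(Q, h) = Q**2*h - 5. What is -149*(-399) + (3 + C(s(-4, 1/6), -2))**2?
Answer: 951225/16 ≈ 59452.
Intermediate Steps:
s(Q, h) = -5 + h*Q**2 (s(Q, h) = h*Q**2 - 5 = -5 + h*Q**2)
C(F, u) = -2 + u/8
-149*(-399) + (3 + C(s(-4, 1/6), -2))**2 = -149*(-399) + (3 + (-2 + (1/8)*(-2)))**2 = 59451 + (3 + (-2 - 1/4))**2 = 59451 + (3 - 9/4)**2 = 59451 + (3/4)**2 = 59451 + 9/16 = 951225/16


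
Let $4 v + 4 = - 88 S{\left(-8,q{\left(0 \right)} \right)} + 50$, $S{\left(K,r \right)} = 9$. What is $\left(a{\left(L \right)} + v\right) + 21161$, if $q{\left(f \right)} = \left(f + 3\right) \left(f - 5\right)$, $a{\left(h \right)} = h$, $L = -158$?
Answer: $\frac{41633}{2} \approx 20817.0$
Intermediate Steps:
$q{\left(f \right)} = \left(-5 + f\right) \left(3 + f\right)$ ($q{\left(f \right)} = \left(3 + f\right) \left(-5 + f\right) = \left(-5 + f\right) \left(3 + f\right)$)
$v = - \frac{373}{2}$ ($v = -1 + \frac{\left(-88\right) 9 + 50}{4} = -1 + \frac{-792 + 50}{4} = -1 + \frac{1}{4} \left(-742\right) = -1 - \frac{371}{2} = - \frac{373}{2} \approx -186.5$)
$\left(a{\left(L \right)} + v\right) + 21161 = \left(-158 - \frac{373}{2}\right) + 21161 = - \frac{689}{2} + 21161 = \frac{41633}{2}$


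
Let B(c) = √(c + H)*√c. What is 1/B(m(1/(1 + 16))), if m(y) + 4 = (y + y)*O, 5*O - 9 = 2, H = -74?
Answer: -85*√131334/525336 ≈ -0.058637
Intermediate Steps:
O = 11/5 (O = 9/5 + (⅕)*2 = 9/5 + ⅖ = 11/5 ≈ 2.2000)
m(y) = -4 + 22*y/5 (m(y) = -4 + (y + y)*(11/5) = -4 + (2*y)*(11/5) = -4 + 22*y/5)
B(c) = √c*√(-74 + c) (B(c) = √(c - 74)*√c = √(-74 + c)*√c = √c*√(-74 + c))
1/B(m(1/(1 + 16))) = 1/(√(-4 + 22/(5*(1 + 16)))*√(-74 + (-4 + 22/(5*(1 + 16))))) = 1/(√(-4 + (22/5)/17)*√(-74 + (-4 + (22/5)/17))) = 1/(√(-4 + (22/5)*(1/17))*√(-74 + (-4 + (22/5)*(1/17)))) = 1/(√(-4 + 22/85)*√(-74 + (-4 + 22/85))) = 1/(√(-318/85)*√(-74 - 318/85)) = 1/((I*√27030/85)*√(-6608/85)) = 1/((I*√27030/85)*(4*I*√35105/85)) = 1/(-4*√131334/85) = -85*√131334/525336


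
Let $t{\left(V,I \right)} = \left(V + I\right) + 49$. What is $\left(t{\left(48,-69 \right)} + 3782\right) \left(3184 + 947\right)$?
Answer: $15739110$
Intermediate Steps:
$t{\left(V,I \right)} = 49 + I + V$ ($t{\left(V,I \right)} = \left(I + V\right) + 49 = 49 + I + V$)
$\left(t{\left(48,-69 \right)} + 3782\right) \left(3184 + 947\right) = \left(\left(49 - 69 + 48\right) + 3782\right) \left(3184 + 947\right) = \left(28 + 3782\right) 4131 = 3810 \cdot 4131 = 15739110$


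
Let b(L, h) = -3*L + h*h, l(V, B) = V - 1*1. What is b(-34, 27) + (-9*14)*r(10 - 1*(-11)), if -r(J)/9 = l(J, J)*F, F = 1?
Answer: 23511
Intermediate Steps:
l(V, B) = -1 + V (l(V, B) = V - 1 = -1 + V)
r(J) = 9 - 9*J (r(J) = -9*(-1 + J) = 9 - 9*J)
b(L, h) = h² - 3*L (b(L, h) = -3*L + h² = h² - 3*L)
b(-34, 27) + (-9*14)*r(10 - 1*(-11)) = (27² - 3*(-34)) + (-9*14)*(9 - 9*(10 - 1*(-11))) = (729 + 102) - 126*(9 - 9*(10 + 11)) = 831 - 126*(9 - 9*21) = 831 - 126*(9 - 189) = 831 - 126*(-180) = 831 + 22680 = 23511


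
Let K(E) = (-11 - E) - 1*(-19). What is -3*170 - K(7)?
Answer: -511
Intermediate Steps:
K(E) = 8 - E (K(E) = (-11 - E) + 19 = 8 - E)
-3*170 - K(7) = -3*170 - (8 - 1*7) = -510 - (8 - 7) = -510 - 1*1 = -510 - 1 = -511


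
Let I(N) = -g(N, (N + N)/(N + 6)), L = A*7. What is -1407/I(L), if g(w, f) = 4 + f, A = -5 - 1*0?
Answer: 13601/62 ≈ 219.37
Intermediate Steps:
A = -5 (A = -5 + 0 = -5)
L = -35 (L = -5*7 = -35)
I(N) = -4 - 2*N/(6 + N) (I(N) = -(4 + (N + N)/(N + 6)) = -(4 + (2*N)/(6 + N)) = -(4 + 2*N/(6 + N)) = -4 - 2*N/(6 + N))
-1407/I(L) = -1407*(6 - 35)/(6*(-4 - 1*(-35))) = -1407*(-29/(6*(-4 + 35))) = -1407/(6*(-1/29)*31) = -1407/(-186/29) = -1407*(-29/186) = 13601/62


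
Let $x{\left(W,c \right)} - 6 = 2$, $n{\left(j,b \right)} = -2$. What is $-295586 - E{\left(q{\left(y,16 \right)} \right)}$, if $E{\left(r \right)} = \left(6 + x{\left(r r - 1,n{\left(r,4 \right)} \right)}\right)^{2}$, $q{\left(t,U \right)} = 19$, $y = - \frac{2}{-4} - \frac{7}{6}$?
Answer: $-295782$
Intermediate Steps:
$x{\left(W,c \right)} = 8$ ($x{\left(W,c \right)} = 6 + 2 = 8$)
$y = - \frac{2}{3}$ ($y = \left(-2\right) \left(- \frac{1}{4}\right) - \frac{7}{6} = \frac{1}{2} - \frac{7}{6} = - \frac{2}{3} \approx -0.66667$)
$E{\left(r \right)} = 196$ ($E{\left(r \right)} = \left(6 + 8\right)^{2} = 14^{2} = 196$)
$-295586 - E{\left(q{\left(y,16 \right)} \right)} = -295586 - 196 = -295782$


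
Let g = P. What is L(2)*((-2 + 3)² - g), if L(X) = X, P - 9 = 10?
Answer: -36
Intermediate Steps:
P = 19 (P = 9 + 10 = 19)
g = 19
L(2)*((-2 + 3)² - g) = 2*((-2 + 3)² - 1*19) = 2*(1² - 19) = 2*(1 - 19) = 2*(-18) = -36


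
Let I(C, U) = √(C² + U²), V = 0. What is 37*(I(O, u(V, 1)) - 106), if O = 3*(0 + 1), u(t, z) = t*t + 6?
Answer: -3922 + 111*√5 ≈ -3673.8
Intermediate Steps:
u(t, z) = 6 + t² (u(t, z) = t² + 6 = 6 + t²)
O = 3 (O = 3*1 = 3)
37*(I(O, u(V, 1)) - 106) = 37*(√(3² + (6 + 0²)²) - 106) = 37*(√(9 + (6 + 0)²) - 106) = 37*(√(9 + 6²) - 106) = 37*(√(9 + 36) - 106) = 37*(√45 - 106) = 37*(3*√5 - 106) = 37*(-106 + 3*√5) = -3922 + 111*√5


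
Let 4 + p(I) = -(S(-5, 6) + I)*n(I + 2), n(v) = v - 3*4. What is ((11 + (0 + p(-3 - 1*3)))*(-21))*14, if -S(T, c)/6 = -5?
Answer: -114954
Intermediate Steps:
S(T, c) = 30 (S(T, c) = -6*(-5) = 30)
n(v) = -12 + v (n(v) = v - 12 = -12 + v)
p(I) = -4 - (-10 + I)*(30 + I) (p(I) = -4 - (30 + I)*(-12 + (I + 2)) = -4 - (30 + I)*(-12 + (2 + I)) = -4 - (30 + I)*(-10 + I) = -4 - (-10 + I)*(30 + I))
((11 + (0 + p(-3 - 1*3)))*(-21))*14 = ((11 + (0 + (296 - (-3 - 1*3)² - 20*(-3 - 1*3))))*(-21))*14 = ((11 + (0 + (296 - (-3 - 3)² - 20*(-3 - 3))))*(-21))*14 = ((11 + (0 + (296 - 1*(-6)² - 20*(-6))))*(-21))*14 = ((11 + (0 + (296 - 1*36 + 120)))*(-21))*14 = ((11 + (0 + (296 - 36 + 120)))*(-21))*14 = ((11 + (0 + 380))*(-21))*14 = ((11 + 380)*(-21))*14 = (391*(-21))*14 = -8211*14 = -114954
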